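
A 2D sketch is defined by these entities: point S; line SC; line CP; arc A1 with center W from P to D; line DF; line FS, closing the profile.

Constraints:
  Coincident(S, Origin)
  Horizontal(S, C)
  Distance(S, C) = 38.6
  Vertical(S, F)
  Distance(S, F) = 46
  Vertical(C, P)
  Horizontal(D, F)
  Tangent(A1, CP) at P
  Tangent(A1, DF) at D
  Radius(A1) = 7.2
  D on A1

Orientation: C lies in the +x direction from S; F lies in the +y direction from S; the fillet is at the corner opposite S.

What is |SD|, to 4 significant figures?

55.70

The virtual corner opposite S is at (38.60, 46.00). The tangent condition forces WP to be normal to CP and the tangent condition forces WD to be normal to DF, with radius 7.2, so the center W sits 7.2 in from both sides at W = (31.40, 38.80). That places the tangent points at P = (38.60, 38.80) on CP and D = (31.40, 46.00) on DF. Then |SD| = |D − S| = 55.70.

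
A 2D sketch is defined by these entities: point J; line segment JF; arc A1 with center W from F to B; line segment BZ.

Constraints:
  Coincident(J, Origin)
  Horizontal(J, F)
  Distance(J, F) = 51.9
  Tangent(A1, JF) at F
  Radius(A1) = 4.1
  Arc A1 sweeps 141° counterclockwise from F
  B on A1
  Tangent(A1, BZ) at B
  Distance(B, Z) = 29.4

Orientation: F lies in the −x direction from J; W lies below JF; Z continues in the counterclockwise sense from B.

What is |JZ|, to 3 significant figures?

40.8

J is at the origin; JF is horizontal with |JF| = 51.9 and F on the −x side, so F = (-51.9, 0.00). Since A1 is tangent to JF there, WF ⟂ JF, so W = F + (0, -4.1) = (-51.9, -4.10). On A1, F sits at bearing 90° from W; a 141° counterclockwise sweep puts B at bearing 231°, so B = W + 4.1·(cos 231°, sin 231°) = (-54.5, -7.29). The tangent condition forces WB to be normal to BZ, so BZ runs along (−sin 231°, cos 231°); with |BZ| = 29.4, Z = (-31.6, -25.8). Then |JZ| = |Z − J| = 40.8.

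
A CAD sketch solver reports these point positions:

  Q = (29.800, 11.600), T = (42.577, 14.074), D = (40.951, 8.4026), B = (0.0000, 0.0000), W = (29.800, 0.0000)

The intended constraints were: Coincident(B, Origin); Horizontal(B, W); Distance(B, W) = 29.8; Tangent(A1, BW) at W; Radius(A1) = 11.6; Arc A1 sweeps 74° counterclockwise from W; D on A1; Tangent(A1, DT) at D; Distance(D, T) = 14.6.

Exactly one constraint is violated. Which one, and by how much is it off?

Distance(D, T) = 14.6 — off by 8.70.

B = (0.00, 0.00) ✓; B.y = 0.00, W.y = 0.00 ✓; |BW| = 29.80 ✓; ∠(QW, WB) = 90.00° ✓; |QW| = 11.60 ✓; bearing(Q→D) − bearing(Q→W) = 74.00° ✓; |QD| = 11.60 ✓; ∠(QD, DT) = 90.00° ✓; |DT| = 5.900 ✗.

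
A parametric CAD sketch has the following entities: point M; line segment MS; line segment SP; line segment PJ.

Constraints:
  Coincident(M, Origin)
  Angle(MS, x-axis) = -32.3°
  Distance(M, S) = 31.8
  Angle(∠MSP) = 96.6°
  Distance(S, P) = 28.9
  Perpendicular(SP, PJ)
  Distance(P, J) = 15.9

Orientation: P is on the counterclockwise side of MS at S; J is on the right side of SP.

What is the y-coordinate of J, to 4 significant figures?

-4.486

M is at the origin; MS runs at -32.3° with length 31.8, so S = 31.8·(cos -32.3°, sin -32.3°) = (26.88, -16.99). ∠MSP = 96.6°, so SP runs at -32.3° + (180° − 96.6°) = 51.10° from the x-axis; with |SP| = 28.9, P = S + 28.9·(cos 51.10°, sin 51.10°) = (45.03, 5.499). The perpendicularity gives PJ at right angles to SP; with |PJ| = 15.9 on the right of SP, J = P + 15.9·(0.7782, -0.6280) = (57.40, -4.486). So J.y = -4.486.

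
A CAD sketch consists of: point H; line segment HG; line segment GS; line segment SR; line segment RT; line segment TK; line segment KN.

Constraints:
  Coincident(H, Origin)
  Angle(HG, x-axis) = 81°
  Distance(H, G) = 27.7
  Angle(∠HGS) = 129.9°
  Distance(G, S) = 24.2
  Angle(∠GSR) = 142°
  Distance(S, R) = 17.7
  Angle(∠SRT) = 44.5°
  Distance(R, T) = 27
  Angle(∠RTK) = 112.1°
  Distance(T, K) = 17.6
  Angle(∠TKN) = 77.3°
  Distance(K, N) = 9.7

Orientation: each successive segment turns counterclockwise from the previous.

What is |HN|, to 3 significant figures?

39.3

H is at the origin; HG runs at 81.0° with length 27.7, so G = (4.33, 27.4). ∠HGS = 129.9° gives GS at 131° from the x-axis; with |GS| = 24.2, S = (-11.6, 45.6). ∠GSR = 142.0° gives SR at 169° from the x-axis; with |SR| = 17.7, R = (-29.0, 48.9). ∠SRT = 44.5° gives RT at -55.4° from the x-axis; with |RT| = 27.0, T = (-13.6, 26.7). ∠RTK = 112.1° gives TK at 12.5° from the x-axis; with |TK| = 17.6, K = (3.56, 30.5). ∠TKN = 77.3° gives KN at 115° from the x-axis; with |KN| = 9.7, N = (-0.571, 39.3). Then |HN| = |N − H| = 39.3.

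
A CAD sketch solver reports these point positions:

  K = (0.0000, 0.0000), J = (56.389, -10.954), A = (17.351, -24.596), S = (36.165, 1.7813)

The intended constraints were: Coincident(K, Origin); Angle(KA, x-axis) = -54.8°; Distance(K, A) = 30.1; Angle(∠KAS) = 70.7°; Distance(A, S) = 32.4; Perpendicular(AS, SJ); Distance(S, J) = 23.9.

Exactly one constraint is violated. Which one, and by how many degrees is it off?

Perpendicular(AS, SJ) — off by 3.30°.

K = (0.00, 0.00) ✓; KA at -54.80° ✓; |KA| = 30.10 ✓; ∠KAS = 70.70° ✓; |AS| = 32.40 ✓; ∠(AS, SJ) = 86.70° ✗; |SJ| = 23.90 ✓.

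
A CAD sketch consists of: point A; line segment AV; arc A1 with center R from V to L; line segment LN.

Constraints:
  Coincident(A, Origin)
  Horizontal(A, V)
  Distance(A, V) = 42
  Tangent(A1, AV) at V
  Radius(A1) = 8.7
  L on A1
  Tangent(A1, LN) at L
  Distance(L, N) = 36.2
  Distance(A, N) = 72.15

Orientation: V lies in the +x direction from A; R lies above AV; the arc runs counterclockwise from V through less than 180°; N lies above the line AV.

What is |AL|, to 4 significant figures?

50.92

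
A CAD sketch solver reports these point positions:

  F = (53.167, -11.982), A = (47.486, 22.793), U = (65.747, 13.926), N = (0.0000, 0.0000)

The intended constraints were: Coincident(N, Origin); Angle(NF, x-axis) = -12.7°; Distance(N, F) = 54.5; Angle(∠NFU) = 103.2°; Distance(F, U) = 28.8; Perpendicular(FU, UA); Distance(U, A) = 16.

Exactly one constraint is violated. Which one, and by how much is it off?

Distance(U, A) = 16 — off by 4.30.

N = (0.00, 0.00) ✓; NF at -12.70° ✓; |NF| = 54.50 ✓; ∠NFU = 103.2° ✓; |FU| = 28.80 ✓; ∠(FU, UA) = 90.00° ✓; |UA| = 20.30 ✗.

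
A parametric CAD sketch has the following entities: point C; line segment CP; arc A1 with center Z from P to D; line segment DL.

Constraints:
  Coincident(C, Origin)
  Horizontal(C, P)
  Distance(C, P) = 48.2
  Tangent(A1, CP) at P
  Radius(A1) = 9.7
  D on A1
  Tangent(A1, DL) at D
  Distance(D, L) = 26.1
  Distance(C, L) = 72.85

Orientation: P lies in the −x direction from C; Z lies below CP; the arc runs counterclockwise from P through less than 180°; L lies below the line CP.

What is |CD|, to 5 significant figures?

57.758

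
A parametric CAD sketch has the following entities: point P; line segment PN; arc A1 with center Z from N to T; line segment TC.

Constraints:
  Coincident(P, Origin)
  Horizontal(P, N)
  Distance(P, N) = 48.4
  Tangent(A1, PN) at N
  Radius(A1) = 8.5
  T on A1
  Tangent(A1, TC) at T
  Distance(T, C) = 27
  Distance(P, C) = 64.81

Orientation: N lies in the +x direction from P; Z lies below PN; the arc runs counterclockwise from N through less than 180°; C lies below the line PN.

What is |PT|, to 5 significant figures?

42.785

P is at the origin; P and N share the same y with |PN| = 48.4 and N on the +x side, so N = (48.400, 0.0000). Tangency of A1 to PN means the radius ZN is perpendicular to PN, so Z = N + (0, -8.5) = (48.400, -8.5000). Since ZT ⟂ TC (tangency), |ZC| = √(8.5² + 27.0²) = 28.306 regardless of where T sits on A1. So C lies on both circle(P, 64.81) and circle(Z, 28.306); the below-PN intersection is C = (53.684, -36.309). T is the foot of the tangent from C: T = (40.911, -12.521).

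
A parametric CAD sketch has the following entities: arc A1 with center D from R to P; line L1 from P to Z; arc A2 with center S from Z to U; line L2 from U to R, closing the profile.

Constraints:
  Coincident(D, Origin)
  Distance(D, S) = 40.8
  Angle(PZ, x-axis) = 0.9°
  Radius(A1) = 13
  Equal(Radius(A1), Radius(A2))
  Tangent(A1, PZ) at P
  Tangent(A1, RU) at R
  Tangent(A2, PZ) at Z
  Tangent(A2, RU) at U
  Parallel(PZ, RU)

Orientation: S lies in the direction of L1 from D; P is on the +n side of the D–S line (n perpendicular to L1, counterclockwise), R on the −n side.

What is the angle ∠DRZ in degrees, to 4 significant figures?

57.49°

The slot axis is L1's direction at 0.9°, so u = (cos 0.9°, sin 0.9°) = (0.9999, 0.01571) and n = (−sin 0.9°, cos 0.9°) = (-0.01571, 0.9999). D is at the origin and S lies 40.8 along u from D, so S = 40.8·u = (40.79, 0.6409). Tangency of A1 to both parallel lines with radius 13.0 puts P and R at D ± 13.0·n: P = (-0.2042, 13.00), R = (0.2042, -13.00). Equal radii place Z and U the same way about S: Z = S + 13.0·n = (40.59, 13.64), U = S − 13.0·n = (41.00, -12.36). Then cos ∠DRZ = RD·RZ / (|RD||RZ|), giving 57.49°.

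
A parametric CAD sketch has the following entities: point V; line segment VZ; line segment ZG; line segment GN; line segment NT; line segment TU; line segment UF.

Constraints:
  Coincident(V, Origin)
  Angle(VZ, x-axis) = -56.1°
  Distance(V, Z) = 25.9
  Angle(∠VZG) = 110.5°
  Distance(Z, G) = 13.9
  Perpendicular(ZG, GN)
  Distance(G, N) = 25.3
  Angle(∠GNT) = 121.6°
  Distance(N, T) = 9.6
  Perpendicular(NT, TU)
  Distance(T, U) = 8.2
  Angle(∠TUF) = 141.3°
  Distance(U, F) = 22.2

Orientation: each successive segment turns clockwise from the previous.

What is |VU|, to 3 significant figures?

10.5

∠GNT = 121.6° gives NT at 86.0° from the x-axis; with |NT| = 9.6, T = (-13.5, -8.50). The perpendicularity gives TU at right angles to NT, so TU runs at -4.00°; with |TU| = 8.2, U = (-5.37, -9.07). Then |VU| = |U − V| = 10.5.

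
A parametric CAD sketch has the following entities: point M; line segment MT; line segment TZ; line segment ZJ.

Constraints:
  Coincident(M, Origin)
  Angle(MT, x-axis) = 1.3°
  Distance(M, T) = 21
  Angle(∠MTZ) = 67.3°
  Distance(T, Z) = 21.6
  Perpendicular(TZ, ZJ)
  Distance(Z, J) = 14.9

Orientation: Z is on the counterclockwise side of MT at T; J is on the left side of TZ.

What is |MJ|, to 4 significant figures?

14.22

M is at the origin; MT runs at 1.3° with length 21.0, so T = 21.0·(cos 1.3°, sin 1.3°) = (20.99, 0.4764). ∠MTZ = 67.3°, so TZ runs at 1.3° + (180° − 67.3°) = 114.0° from the x-axis; with |TZ| = 21.6, Z = T + 21.6·(cos 114.0°, sin 114.0°) = (12.21, 20.21). The perpendicularity gives ZJ at right angles to TZ; with |ZJ| = 14.9 on the left of TZ, J = Z + 14.9·(-0.9135, -0.4067) = (-1.403, 14.15). Then |MJ| = |J − M| = 14.22.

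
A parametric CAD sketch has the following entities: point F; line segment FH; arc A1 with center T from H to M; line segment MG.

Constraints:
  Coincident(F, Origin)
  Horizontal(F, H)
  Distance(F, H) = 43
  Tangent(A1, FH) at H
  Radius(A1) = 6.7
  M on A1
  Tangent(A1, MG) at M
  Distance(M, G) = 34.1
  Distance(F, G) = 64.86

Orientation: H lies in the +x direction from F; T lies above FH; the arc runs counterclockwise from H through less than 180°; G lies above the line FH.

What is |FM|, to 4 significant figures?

50.12

F is at the origin; F and H share the same y with |FH| = 43.0 and H on the +x side, so H = (43.00, 0.000). The tangent condition forces TH to be normal to FH, so T = H + (0, 6.7) = (43.00, 6.700). Since TM ⟂ MG (tangency), |TG| = √(6.7² + 34.1²) = 34.75 regardless of where M sits on A1. So G lies on both circle(F, 64.86) and circle(T, 34.75); the above-FH intersection is G = (50.57, 40.62). M is the foot of the tangent from G: M = (49.70, 6.529).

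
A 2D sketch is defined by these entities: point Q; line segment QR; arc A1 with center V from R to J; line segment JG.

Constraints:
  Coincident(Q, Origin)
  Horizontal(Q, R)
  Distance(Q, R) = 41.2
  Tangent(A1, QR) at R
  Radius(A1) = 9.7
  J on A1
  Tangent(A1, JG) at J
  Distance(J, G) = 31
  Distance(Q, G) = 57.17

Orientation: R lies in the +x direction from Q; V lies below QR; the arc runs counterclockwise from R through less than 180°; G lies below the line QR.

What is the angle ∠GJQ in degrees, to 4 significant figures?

123.5°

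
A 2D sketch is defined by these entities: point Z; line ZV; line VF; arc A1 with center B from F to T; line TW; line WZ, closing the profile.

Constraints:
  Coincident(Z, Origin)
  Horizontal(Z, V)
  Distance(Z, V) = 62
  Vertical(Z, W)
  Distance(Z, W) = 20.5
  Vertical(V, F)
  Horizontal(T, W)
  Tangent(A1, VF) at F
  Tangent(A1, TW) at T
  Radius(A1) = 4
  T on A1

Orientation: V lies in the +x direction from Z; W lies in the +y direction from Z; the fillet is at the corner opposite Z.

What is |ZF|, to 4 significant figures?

64.16

The virtual corner opposite Z is at (62.00, 20.50). Tangency of A1 to VF means the radius BF is perpendicular to VF and since A1 is tangent to TW there, BT ⟂ TW, with radius 4.0, so the center B sits 4.0 in from both sides at B = (58.00, 16.50). That places the tangent points at F = (62.00, 16.50) on VF and T = (58.00, 20.50) on TW. Then |ZF| = |F − Z| = 64.16.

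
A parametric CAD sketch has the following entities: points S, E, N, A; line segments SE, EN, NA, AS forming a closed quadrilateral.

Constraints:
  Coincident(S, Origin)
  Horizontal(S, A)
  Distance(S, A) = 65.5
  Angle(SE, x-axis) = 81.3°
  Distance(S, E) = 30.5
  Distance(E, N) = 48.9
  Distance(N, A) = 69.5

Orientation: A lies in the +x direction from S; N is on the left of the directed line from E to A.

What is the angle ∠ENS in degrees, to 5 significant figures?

13.980°

S is at the origin; SA is horizontal with |SA| = 65.5 and A in +x, so A = (65.5, 0). SE runs at 81.3° with |SE| = 30.5, so E = (4.6135, 30.149). N is determined by |EN| = 48.9 and |NA| = 69.5 together: it lies at the intersection of circle(E, 48.9) and circle(A, 69.5). With |EA| = 67.942, the foot of the radical line on EA is 16.022 from E and the perpendicular offset is √(48.9² − 16.022²) = 46.201. Taking the left-of-EA solution: N = (39.473, 64.442).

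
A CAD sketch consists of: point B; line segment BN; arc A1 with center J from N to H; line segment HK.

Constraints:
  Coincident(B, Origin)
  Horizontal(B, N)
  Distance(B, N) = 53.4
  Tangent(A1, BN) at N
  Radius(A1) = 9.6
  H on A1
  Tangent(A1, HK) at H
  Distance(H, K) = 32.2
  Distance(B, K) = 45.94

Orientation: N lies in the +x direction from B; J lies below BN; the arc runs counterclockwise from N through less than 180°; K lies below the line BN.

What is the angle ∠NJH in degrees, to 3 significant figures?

63.9°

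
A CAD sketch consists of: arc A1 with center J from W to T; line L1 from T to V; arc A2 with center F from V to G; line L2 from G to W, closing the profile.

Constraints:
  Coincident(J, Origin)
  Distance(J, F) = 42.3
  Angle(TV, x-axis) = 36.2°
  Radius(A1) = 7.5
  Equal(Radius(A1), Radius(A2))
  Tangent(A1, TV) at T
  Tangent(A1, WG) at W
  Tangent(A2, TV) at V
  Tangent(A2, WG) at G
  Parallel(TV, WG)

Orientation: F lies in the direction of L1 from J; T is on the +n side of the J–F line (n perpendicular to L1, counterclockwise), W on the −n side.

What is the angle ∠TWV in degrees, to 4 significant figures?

70.47°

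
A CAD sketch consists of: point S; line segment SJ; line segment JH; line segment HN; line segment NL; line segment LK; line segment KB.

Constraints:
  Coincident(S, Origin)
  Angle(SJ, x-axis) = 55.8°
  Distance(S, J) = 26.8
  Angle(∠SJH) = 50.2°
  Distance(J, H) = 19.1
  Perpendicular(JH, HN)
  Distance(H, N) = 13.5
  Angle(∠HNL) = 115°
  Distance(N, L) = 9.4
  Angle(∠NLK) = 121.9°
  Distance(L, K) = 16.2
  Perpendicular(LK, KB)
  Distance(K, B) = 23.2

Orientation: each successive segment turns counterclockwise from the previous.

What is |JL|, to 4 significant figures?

20.43

S is at the origin; SJ runs at 55.8° with length 26.8, so J = (15.06, 22.17). ∠SJH = 50.2° gives JH at -174.4° from the x-axis; with |JH| = 19.1, H = (-3.945, 20.30). JH ⟂ HN, so HN runs at -84.40°; with |HN| = 13.5, N = (-2.628, 6.866). ∠HNL = 115.0° gives NL at -19.40° from the x-axis; with |NL| = 9.4, L = (6.239, 3.744). Then |JL| = |L − J| = 20.43.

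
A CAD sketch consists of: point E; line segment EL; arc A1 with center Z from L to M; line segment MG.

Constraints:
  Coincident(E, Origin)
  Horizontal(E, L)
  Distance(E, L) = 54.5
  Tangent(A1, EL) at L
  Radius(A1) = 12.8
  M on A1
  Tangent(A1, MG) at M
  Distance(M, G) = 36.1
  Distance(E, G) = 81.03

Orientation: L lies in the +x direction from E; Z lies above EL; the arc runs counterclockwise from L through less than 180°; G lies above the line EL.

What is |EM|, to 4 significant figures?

68.69

Checks: |ZM| = 12.80 ✓; ∠(ZM, MG) = 90.00° ✓; |MG| = 36.10 ✓; |EG| = 81.03 ✓.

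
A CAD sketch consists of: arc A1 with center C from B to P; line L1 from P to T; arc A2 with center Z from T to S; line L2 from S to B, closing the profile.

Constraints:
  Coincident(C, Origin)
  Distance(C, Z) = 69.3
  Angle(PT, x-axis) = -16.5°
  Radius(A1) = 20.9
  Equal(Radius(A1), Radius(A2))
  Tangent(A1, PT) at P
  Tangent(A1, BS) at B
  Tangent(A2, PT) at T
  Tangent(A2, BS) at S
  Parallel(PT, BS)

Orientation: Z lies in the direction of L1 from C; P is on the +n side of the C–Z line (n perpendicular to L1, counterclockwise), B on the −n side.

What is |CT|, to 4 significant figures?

72.38

The slot axis is L1's direction at -16.5°, so u = (cos -16.5°, sin -16.5°) = (0.9588, -0.2840) and n = (−sin -16.5°, cos -16.5°) = (0.2840, 0.9588). C is at the origin and Z lies 69.3 along u from C, so Z = 69.3·u = (66.45, -19.68). Tangency of A1 to both parallel lines with radius 20.9 puts P and B at C ± 20.9·n: P = (5.936, 20.04), B = (-5.936, -20.04). Equal radii place T and S the same way about Z: T = Z + 20.9·n = (72.38, 0.3571), S = Z − 20.9·n = (60.51, -39.72). Then |CT| = |T − C| = 72.38.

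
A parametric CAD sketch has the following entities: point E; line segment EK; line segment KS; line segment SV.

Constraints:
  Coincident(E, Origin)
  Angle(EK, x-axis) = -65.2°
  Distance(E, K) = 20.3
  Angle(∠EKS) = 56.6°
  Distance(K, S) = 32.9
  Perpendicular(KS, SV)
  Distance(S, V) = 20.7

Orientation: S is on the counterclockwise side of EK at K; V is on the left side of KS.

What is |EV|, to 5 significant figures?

22.047

∠EKS = 56.6°, so KS runs at -65.2° + (180° − 56.6°) = 58.200° from the x-axis; with |KS| = 32.9, S = K + 32.9·(cos 58.200°, sin 58.200°) = (25.852, 9.5336). KS ⟂ SV; with |SV| = 20.7 on the left of KS, V = S + 20.7·(-0.84989, 0.52696) = (8.2589, 20.442). Then |EV| = |V − E| = 22.047.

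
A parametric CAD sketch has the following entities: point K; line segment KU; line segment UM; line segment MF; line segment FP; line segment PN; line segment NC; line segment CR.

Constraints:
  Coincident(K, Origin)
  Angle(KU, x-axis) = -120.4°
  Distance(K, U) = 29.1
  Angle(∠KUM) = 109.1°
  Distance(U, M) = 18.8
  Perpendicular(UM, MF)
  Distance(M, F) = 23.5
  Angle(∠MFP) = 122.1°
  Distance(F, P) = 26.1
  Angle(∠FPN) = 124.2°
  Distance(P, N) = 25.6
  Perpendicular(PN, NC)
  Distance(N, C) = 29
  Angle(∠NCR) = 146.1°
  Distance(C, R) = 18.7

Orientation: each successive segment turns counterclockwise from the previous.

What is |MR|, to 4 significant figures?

20.44

PN ⟂ NC, so NC runs at -115.8°; with |NC| = 29.0, C = (-24.13, -13.28). ∠NCR = 146.1° gives CR at -81.90° from the x-axis; with |CR| = 18.7, R = (-21.49, -31.79). Then |MR| = |R − M| = 20.44.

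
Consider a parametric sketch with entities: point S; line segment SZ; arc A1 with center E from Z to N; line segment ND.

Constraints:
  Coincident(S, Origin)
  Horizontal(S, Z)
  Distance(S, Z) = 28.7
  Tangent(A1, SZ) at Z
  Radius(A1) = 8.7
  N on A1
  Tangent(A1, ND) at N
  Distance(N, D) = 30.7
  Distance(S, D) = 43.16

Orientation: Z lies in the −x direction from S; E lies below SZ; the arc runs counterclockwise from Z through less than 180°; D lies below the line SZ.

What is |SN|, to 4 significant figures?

38.38

Checks: |SZ| = 28.70 ✓; |EN| = 8.700 ✓; ∠(EN, ND) = 90.00° ✓; |ND| = 30.70 ✓; |SD| = 43.16 ✓.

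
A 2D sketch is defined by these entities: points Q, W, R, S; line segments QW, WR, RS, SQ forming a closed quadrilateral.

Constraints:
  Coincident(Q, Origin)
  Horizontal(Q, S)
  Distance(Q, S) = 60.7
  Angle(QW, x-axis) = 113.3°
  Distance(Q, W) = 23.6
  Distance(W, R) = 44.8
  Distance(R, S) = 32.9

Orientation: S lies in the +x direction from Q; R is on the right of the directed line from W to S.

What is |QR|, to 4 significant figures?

28.13

Checks: |WR| = 44.80 ✓; |RS| = 32.90 ✓.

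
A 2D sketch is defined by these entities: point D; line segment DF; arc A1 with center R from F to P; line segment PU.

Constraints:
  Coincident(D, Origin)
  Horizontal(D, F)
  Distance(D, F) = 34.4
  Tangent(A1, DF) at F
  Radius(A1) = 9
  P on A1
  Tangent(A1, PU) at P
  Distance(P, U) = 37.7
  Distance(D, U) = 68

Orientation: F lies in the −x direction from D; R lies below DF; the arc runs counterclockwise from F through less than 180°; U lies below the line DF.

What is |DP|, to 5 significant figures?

43.652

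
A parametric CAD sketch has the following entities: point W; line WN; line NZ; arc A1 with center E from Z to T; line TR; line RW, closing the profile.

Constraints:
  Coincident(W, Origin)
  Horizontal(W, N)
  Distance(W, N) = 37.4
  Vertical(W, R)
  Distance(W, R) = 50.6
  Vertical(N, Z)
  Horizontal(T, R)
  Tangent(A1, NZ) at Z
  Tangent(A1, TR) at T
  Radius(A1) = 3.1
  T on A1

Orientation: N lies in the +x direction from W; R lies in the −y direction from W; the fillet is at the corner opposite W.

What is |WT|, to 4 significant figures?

61.13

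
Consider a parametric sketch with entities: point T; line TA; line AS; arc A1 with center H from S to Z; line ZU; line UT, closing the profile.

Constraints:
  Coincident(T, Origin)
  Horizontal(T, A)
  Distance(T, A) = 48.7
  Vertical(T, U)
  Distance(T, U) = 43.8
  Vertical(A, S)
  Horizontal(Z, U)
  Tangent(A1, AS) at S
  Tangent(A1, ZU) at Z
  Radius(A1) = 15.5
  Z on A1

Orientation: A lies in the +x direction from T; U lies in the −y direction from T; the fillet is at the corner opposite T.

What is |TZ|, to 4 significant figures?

54.96

The virtual corner opposite T is at (48.70, -43.80). The tangent condition forces HS to be normal to AS and tangency of A1 to ZU means the radius HZ is perpendicular to ZU, with radius 15.5, so the center H sits 15.5 in from both sides at H = (33.20, -28.30). That places the tangent points at S = (48.70, -28.30) on AS and Z = (33.20, -43.80) on ZU. Then |TZ| = |Z − T| = 54.96.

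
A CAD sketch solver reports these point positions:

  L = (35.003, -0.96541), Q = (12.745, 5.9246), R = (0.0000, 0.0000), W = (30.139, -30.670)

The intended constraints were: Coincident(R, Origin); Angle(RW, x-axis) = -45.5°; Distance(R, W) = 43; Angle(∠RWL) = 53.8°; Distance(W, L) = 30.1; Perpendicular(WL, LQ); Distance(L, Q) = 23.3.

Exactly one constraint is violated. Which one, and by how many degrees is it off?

Perpendicular(WL, LQ) — off by 7.90°.

R = (0.00, 0.00) ✓; RW at -45.50° ✓; |RW| = 43.00 ✓; ∠RWL = 53.80° ✓; |WL| = 30.10 ✓; ∠(WL, LQ) = 82.10° ✗; |LQ| = 23.30 ✓.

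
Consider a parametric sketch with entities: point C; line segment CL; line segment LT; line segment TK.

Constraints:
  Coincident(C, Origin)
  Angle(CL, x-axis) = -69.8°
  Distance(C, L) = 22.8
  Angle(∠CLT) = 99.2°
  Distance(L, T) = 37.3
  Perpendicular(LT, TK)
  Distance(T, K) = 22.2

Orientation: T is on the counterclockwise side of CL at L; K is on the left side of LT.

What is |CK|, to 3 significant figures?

40.9

C is at the origin; CL runs at -69.8° with length 22.8, so L = 22.8·(cos -69.8°, sin -69.8°) = (7.87, -21.4). ∠CLT = 99.2°, so LT runs at -69.8° + (180° − 99.2°) = 11.0° from the x-axis; with |LT| = 37.3, T = L + 37.3·(cos 11.0°, sin 11.0°) = (44.5, -14.3). The perpendicularity gives TK at right angles to LT; with |TK| = 22.2 on the left of LT, K = T + 22.2·(-0.191, 0.982) = (40.3, 7.51). Then |CK| = |K − C| = 40.9.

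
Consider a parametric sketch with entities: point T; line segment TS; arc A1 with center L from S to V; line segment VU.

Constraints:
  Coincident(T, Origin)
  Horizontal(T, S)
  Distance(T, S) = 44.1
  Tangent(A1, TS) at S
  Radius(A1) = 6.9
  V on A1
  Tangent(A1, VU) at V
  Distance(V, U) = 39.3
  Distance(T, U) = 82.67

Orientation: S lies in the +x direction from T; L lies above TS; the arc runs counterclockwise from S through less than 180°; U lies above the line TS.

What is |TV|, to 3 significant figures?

48.8

Checks: |LV| = 6.900 ✓; ∠(LV, VU) = 90.00° ✓; |VU| = 39.30 ✓; |TU| = 82.67 ✓.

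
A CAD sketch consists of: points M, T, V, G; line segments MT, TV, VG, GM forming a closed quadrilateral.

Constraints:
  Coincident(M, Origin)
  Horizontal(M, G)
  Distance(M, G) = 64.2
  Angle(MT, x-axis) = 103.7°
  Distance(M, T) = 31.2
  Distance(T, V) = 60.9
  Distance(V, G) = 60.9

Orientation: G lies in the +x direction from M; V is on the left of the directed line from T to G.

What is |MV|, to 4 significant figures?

74.71

Checks: |TV| = 60.90 ✓; |VG| = 60.90 ✓.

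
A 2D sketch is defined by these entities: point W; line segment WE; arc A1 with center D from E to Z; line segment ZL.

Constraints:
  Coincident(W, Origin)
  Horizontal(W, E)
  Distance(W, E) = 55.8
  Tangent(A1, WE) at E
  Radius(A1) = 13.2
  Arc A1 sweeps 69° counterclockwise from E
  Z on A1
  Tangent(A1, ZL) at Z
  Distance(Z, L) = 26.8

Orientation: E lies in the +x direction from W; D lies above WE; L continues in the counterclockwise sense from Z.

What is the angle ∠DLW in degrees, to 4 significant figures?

19.47°

On A1, E sits at bearing -90° from D; a 69° counterclockwise sweep puts Z at bearing -21°, so Z = D + 13.2·(cos -21°, sin -21°) = (68.12, 8.470). The tangent condition forces DZ to be normal to ZL, so ZL runs along (−sin -21°, cos -21°); with |ZL| = 26.8, L = (77.73, 33.49). Then cos ∠DLW = LD·LW / (|LD||LW|), giving 19.47°.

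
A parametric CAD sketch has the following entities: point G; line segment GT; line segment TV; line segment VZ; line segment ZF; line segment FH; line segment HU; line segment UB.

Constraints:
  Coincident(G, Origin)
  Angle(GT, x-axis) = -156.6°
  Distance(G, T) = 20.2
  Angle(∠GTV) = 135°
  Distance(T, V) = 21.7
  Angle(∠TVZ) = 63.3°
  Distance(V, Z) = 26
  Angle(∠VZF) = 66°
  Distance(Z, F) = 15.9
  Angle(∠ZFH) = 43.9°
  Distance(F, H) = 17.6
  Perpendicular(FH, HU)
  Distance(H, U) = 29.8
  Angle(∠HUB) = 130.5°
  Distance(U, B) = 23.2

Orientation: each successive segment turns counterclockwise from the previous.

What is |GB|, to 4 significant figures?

42.13

G is at the origin; GT runs at -156.6° with length 20.2, so T = (-18.54, -8.022). ∠GTV = 135.0° gives TV at -111.6° from the x-axis; with |TV| = 21.7, V = (-26.53, -28.20). ∠TVZ = 63.3° gives VZ at 5.100° from the x-axis; with |VZ| = 26.0, Z = (-0.6299, -25.89). ∠VZF = 66.0° gives ZF at 119.1° from the x-axis; with |ZF| = 15.9, F = (-8.363, -11.99). ∠ZFH = 43.9° gives FH at -104.8° from the x-axis; with |FH| = 17.6, H = (-12.86, -29.01). FH ⟂ HU, so HU runs at -14.80°; with |HU| = 29.8, U = (15.95, -36.62). ∠HUB = 130.5° gives UB at 34.70° from the x-axis; with |UB| = 23.2, B = (35.03, -23.42). Then |GB| = |B − G| = 42.13.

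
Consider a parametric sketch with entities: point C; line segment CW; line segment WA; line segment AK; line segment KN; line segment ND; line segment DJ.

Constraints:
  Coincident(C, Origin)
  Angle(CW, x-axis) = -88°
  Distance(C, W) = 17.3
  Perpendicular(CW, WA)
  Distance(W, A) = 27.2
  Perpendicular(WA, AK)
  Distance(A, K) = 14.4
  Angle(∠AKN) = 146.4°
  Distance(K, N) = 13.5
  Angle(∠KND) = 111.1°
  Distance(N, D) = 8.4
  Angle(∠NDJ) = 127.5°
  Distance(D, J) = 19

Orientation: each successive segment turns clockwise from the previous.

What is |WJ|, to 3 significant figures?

7.48

C is at the origin; CW runs at -88.0° with length 17.3, so W = (0.604, -17.3). The perpendicularity gives WA at right angles to CW, so WA runs at -178°; with |WA| = 27.2, A = (-26.6, -18.2). WA ⟂ AK, so AK runs at 92.0°; with |AK| = 14.4, K = (-27.1, -3.85). ∠AKN = 146.4° gives KN at 58.4° from the x-axis; with |KN| = 13.5, N = (-20.0, 7.65). ∠KND = 111.1° gives ND at -10.5° from the x-axis; with |ND| = 8.4, D = (-11.7, 6.12). ∠NDJ = 127.5° gives DJ at -63.0° from the x-axis; with |DJ| = 19.0, J = (-3.12, -10.8). Then |WJ| = |J − W| = 7.48.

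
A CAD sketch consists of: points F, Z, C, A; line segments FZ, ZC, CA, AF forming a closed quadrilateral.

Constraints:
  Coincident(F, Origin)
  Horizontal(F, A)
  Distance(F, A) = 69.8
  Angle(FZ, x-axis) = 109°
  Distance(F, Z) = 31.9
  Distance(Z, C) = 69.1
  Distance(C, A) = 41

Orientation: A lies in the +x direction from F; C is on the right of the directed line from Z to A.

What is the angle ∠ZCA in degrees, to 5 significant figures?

98.972°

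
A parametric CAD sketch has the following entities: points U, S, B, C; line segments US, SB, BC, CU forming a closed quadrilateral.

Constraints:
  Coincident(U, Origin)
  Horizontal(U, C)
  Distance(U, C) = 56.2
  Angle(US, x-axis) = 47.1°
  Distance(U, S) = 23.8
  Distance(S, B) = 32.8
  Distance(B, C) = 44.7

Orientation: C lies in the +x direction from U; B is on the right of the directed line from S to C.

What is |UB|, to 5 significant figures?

20.879

Checks: |SB| = 32.80 ✓; |BC| = 44.70 ✓.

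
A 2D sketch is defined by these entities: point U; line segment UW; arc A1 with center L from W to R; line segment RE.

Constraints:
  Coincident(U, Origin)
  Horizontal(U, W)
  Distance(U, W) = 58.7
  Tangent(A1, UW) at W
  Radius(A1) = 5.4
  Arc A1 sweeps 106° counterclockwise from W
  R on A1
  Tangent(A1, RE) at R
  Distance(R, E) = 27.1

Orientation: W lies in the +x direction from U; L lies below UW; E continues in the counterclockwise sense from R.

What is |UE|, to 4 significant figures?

69.31

On A1, W sits at bearing 90° from L; a 106° counterclockwise sweep puts R at bearing 196°, so R = L + 5.4·(cos 196°, sin 196°) = (53.51, -6.888). The tangent condition forces LR to be normal to RE, so RE runs along (−sin 196°, cos 196°); with |RE| = 27.1, E = (60.98, -32.94). Then |UE| = |E − U| = 69.31.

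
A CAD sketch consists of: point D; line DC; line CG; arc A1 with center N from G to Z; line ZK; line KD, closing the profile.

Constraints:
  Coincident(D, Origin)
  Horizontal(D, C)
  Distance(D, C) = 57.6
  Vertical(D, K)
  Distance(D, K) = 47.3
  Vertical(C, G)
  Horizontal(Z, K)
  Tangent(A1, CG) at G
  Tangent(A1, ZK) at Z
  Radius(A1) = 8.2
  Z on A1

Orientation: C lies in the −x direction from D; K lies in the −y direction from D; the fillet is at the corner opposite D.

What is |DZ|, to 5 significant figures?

68.393

The virtual corner opposite D is at (-57.600, -47.300). A1 meets CG tangentially, so NG is at right angles to CG and A1 meets ZK tangentially, so NZ is at right angles to ZK, with radius 8.2, so the center N sits 8.2 in from both sides at N = (-49.400, -39.100). That places the tangent points at G = (-57.600, -39.100) on CG and Z = (-49.400, -47.300) on ZK. Then |DZ| = |Z − D| = 68.393.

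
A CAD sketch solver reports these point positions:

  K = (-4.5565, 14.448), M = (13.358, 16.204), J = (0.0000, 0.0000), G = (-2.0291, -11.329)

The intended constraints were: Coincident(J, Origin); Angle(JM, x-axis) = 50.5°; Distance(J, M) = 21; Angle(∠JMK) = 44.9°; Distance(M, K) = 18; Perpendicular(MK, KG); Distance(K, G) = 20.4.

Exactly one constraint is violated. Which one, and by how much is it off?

Distance(K, G) = 20.4 — off by 5.50.

J = (0.00, 0.00) ✓; JM at 50.50° ✓; |JM| = 21.00 ✓; ∠JMK = 44.90° ✓; |MK| = 18.00 ✓; ∠(MK, KG) = 90.00° ✓; |KG| = 25.90 ✗.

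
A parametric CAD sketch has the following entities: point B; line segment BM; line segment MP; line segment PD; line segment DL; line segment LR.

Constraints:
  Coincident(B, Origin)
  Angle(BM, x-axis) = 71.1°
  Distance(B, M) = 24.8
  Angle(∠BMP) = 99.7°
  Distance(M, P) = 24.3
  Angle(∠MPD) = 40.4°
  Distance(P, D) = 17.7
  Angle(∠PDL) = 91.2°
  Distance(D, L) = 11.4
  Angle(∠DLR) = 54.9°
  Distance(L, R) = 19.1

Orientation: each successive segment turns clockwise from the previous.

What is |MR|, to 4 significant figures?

22.24

∠PDL = 91.2° gives DL at 122.4° from the x-axis; with |DL| = 11.4, L = (10.77, 20.03). ∠DLR = 54.9° gives LR at -2.700° from the x-axis; with |LR| = 19.1, R = (29.85, 19.13). Then |MR| = |R − M| = 22.24.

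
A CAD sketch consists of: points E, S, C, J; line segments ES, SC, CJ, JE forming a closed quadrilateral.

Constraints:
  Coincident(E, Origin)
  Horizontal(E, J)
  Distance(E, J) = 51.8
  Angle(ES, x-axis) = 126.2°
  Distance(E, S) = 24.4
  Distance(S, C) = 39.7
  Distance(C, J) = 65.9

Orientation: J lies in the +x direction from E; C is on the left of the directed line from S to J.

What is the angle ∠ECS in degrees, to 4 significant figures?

26.87°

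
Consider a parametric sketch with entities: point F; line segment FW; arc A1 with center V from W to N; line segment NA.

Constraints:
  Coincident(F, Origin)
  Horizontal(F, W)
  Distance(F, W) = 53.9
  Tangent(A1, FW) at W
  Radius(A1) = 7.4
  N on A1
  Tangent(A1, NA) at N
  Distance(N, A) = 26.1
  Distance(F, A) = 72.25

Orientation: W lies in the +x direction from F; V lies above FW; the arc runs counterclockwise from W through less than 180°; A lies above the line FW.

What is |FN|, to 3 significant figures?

61.6

F is at the origin; F and W share the same y with |FW| = 53.9 and W on the +x side, so W = (53.9, 0.00). A1 meets FW tangentially, so VW is at right angles to FW, so V = W + (0, 7.4) = (53.9, 7.40). Since VN ⟂ NA (tangency), |VA| = √(7.4² + 26.1²) = 27.1 regardless of where N sits on A1. So A lies on both circle(F, 72.25) and circle(V, 27.1); the above-FW intersection is A = (64.6, 32.3). N is the foot of the tangent from A: N = (61.2, 6.44).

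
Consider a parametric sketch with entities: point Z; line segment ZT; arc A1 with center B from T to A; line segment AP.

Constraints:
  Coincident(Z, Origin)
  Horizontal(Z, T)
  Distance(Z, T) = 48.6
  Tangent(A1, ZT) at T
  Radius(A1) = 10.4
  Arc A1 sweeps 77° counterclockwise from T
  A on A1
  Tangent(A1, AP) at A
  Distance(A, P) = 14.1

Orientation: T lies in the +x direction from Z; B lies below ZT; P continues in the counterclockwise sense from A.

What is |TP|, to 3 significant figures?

25.5

Z is at the origin; Z and T share the same y with |ZT| = 48.6 and T on the +x side, so T = (48.6, 0.00). Tangency of A1 to ZT means the radius BT is perpendicular to ZT, so B = T + (0, -10.4) = (48.6, -10.4). On A1, T sits at bearing 90° from B; a 77° counterclockwise sweep puts A at bearing 167°, so A = B + 10.4·(cos 167°, sin 167°) = (38.5, -8.06). Tangency of A1 to AP means the radius BA is perpendicular to AP, so AP runs along (−sin 167°, cos 167°); with |AP| = 14.1, P = (35.3, -21.8). Then |TP| = |P − T| = 25.5.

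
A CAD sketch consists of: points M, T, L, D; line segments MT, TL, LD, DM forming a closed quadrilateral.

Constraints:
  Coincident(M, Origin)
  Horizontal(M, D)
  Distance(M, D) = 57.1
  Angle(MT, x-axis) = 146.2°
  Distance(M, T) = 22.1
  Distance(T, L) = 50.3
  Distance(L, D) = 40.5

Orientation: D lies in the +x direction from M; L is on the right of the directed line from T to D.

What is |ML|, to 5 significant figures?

28.312

M is at the origin; MD is horizontal with |MD| = 57.1 and D in +x, so D = (57.1, 0). MT runs at 146.2° with |MT| = 22.1, so T = (-18.365, 12.294). L is determined by |TL| = 50.3 and |LD| = 40.5 together: it lies at the intersection of circle(T, 50.3) and circle(D, 40.5). With |TD| = 76.460, the foot of the radical line on TD is 44.049 from T and the perpendicular offset is √(50.3² − 44.049²) = 24.286. Taking the right-of-TD solution: L = (21.206, -18.758).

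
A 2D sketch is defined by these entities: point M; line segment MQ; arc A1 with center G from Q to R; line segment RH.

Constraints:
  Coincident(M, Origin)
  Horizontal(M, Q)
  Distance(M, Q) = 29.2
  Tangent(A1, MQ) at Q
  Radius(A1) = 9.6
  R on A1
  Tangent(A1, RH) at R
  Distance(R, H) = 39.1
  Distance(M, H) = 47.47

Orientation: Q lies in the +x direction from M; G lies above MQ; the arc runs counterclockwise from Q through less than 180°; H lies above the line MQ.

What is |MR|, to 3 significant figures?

39.8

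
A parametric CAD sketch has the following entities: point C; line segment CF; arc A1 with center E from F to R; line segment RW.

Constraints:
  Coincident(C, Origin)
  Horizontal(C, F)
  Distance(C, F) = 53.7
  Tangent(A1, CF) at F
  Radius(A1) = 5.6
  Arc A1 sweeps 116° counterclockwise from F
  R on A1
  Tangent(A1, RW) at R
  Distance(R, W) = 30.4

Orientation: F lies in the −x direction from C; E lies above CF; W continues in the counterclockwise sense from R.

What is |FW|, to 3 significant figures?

36.3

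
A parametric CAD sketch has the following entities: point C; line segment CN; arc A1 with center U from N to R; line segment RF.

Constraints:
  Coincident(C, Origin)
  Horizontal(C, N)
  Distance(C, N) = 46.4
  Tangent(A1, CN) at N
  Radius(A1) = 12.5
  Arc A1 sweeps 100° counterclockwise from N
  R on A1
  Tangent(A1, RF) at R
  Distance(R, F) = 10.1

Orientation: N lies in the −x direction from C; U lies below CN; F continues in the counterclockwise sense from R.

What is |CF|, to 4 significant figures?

62.05

C is at the origin; C and N share the same y with |CN| = 46.4 and N on the −x side, so N = (-46.40, 0.000). The tangent condition forces UN to be normal to CN, so U = N + (0, -12.5) = (-46.40, -12.50). On A1, N sits at bearing 90° from U; a 100° counterclockwise sweep puts R at bearing 190°, so R = U + 12.5·(cos 190°, sin 190°) = (-58.71, -14.67). The tangent condition forces UR to be normal to RF, so RF runs along (−sin 190°, cos 190°); with |RF| = 10.1, F = (-56.96, -24.62). Then |CF| = |F − C| = 62.05.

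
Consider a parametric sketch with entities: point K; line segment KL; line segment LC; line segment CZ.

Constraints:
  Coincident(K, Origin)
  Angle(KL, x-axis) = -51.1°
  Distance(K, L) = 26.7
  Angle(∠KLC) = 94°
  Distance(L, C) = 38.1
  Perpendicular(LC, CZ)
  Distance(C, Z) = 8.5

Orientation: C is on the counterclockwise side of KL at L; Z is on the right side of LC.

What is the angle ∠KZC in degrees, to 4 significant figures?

48.68°

∠KLC = 94.0°, so LC runs at -51.1° + (180° − 94.0°) = 34.90° from the x-axis; with |LC| = 38.1, C = L + 38.1·(cos 34.90°, sin 34.90°) = (48.01, 1.020). The perpendicularity gives CZ at right angles to LC; with |CZ| = 8.5 on the right of LC, Z = C + 8.5·(0.5721, -0.8202) = (52.88, -5.952). Then cos ∠KZC = ZK·ZC / (|ZK||ZC|), giving 48.68°.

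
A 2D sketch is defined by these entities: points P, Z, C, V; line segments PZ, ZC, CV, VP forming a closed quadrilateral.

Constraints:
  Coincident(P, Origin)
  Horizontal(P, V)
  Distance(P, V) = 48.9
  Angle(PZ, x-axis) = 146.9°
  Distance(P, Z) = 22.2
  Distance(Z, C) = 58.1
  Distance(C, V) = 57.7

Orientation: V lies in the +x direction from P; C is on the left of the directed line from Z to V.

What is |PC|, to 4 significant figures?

57.09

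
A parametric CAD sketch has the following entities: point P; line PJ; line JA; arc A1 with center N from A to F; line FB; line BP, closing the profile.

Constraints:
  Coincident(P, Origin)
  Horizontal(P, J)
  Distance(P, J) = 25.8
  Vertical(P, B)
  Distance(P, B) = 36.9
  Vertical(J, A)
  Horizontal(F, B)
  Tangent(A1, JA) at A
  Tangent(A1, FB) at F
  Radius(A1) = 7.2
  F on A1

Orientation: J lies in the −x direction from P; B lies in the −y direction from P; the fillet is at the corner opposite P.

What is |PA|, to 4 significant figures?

39.34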